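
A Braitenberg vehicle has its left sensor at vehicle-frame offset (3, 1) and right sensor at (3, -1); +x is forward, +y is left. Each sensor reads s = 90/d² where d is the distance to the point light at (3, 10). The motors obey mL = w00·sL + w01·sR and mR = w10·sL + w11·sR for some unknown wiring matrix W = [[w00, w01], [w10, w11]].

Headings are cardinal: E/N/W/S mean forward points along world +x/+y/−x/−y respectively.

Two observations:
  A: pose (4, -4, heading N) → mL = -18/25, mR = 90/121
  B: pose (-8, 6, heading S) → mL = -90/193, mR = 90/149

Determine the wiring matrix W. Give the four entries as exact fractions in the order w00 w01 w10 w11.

0 -1 1 0

obs A: pose=(4,-4,N) → sL=90/121, sR=18/25, mL=-18/25, mR=90/121
obs B: pose=(-8,6,S) → sL=90/149, sR=90/193, mL=-90/193, mR=90/149
sensor matrix S = [[90/121, 18/25], [90/149, 90/193]]; det S = -1531872/17397985
solve [mL_A; mL_B] = S·[w00; w01] and [mR_A; mR_B] = S·[w10; w11]:
  w00 = 0, w01 = -1, w10 = 1, w11 = 0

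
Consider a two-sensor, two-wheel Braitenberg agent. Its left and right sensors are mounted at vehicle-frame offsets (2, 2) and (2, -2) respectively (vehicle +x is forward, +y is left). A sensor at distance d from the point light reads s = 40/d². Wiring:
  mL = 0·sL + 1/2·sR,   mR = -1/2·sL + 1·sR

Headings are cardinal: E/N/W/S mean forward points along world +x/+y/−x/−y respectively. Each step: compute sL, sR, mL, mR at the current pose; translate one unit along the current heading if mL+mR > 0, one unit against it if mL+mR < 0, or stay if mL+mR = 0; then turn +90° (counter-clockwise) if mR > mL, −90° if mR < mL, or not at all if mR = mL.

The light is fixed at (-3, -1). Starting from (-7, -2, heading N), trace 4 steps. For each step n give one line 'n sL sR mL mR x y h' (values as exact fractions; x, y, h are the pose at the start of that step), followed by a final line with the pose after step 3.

0 40/37 8 4 276/37 -7 -2 N
1 1 1 1/2 1/2 -7 -1 W
2 40/53 40/53 20/53 20/53 -8 -1 W
3 10/17 10/17 5/17 5/17 -9 -1 W
final -10 -1 W

n=0: pose=(-7,-2,N); sL=40/37, sR=8; mL=4, mR=276/37; mL+mR=424/37 → advance +1; mR−mL=128/37 → turn +1·90°
n=1: pose=(-7,-1,W); sL=1, sR=1; mL=1/2, mR=1/2; mL+mR=1 → advance +1; mR−mL=0 → turn +0·90°
n=2: pose=(-8,-1,W); sL=40/53, sR=40/53; mL=20/53, mR=20/53; mL+mR=40/53 → advance +1; mR−mL=0 → turn +0·90°
n=3: pose=(-9,-1,W); sL=10/17, sR=10/17; mL=5/17, mR=5/17; mL+mR=10/17 → advance +1; mR−mL=0 → turn +0·90°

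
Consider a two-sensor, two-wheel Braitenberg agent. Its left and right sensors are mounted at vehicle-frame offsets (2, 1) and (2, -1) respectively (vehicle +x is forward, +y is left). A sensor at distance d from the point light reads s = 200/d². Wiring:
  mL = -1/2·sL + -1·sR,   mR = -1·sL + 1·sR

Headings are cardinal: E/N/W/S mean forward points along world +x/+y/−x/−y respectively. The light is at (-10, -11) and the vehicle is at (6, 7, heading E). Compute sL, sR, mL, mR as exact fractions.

left sensor world pos  = (8, 8); dL² = 685
right sensor world pos = (8, 6); dR² = 613
sL = 200/685 = 40/137
sR = 200/613 = 200/613
mL = -1/2·sL + -1·sR = -39660/83981
mR = -1·sL + 1·sR = 2880/83981

40/137 200/613 -39660/83981 2880/83981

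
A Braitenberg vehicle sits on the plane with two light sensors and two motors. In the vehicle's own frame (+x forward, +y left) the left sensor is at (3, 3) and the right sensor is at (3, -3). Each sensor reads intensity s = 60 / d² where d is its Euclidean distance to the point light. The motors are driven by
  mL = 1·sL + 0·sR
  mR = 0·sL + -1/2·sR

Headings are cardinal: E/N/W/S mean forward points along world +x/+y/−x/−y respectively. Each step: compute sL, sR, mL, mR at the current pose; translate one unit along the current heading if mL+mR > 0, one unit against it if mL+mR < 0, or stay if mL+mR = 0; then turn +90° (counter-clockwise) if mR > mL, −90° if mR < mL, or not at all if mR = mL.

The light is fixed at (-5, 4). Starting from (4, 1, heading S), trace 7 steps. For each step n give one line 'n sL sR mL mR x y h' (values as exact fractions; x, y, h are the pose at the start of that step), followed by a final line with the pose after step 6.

0 1/3 5/6 1/3 -5/12 4 1 S
1 60/61 60/37 60/61 -30/37 4 2 W
2 30/13 30/61 30/13 -15/61 3 2 N
3 12/25 60/137 12/25 -30/137 3 3 E
4 3/8 15/13 3/8 -15/26 4 3 S
5 4/3 4/3 4/3 -2/3 4 4 W
6 30/17 6/13 30/17 -3/13 3 4 N
final 3 5 E

n=0: pose=(4,1,S); sL=1/3, sR=5/6; mL=1/3, mR=-5/12; mL+mR=-1/12 → advance -1; mR−mL=-3/4 → turn -1·90°
n=1: pose=(4,2,W); sL=60/61, sR=60/37; mL=60/61, mR=-30/37; mL+mR=390/2257 → advance +1; mR−mL=-4050/2257 → turn -1·90°
n=2: pose=(3,2,N); sL=30/13, sR=30/61; mL=30/13, mR=-15/61; mL+mR=1635/793 → advance +1; mR−mL=-2025/793 → turn -1·90°
n=3: pose=(3,3,E); sL=12/25, sR=60/137; mL=12/25, mR=-30/137; mL+mR=894/3425 → advance +1; mR−mL=-2394/3425 → turn -1·90°
n=4: pose=(4,3,S); sL=3/8, sR=15/13; mL=3/8, mR=-15/26; mL+mR=-21/104 → advance -1; mR−mL=-99/104 → turn -1·90°
n=5: pose=(4,4,W); sL=4/3, sR=4/3; mL=4/3, mR=-2/3; mL+mR=2/3 → advance +1; mR−mL=-2 → turn -1·90°
n=6: pose=(3,4,N); sL=30/17, sR=6/13; mL=30/17, mR=-3/13; mL+mR=339/221 → advance +1; mR−mL=-441/221 → turn -1·90°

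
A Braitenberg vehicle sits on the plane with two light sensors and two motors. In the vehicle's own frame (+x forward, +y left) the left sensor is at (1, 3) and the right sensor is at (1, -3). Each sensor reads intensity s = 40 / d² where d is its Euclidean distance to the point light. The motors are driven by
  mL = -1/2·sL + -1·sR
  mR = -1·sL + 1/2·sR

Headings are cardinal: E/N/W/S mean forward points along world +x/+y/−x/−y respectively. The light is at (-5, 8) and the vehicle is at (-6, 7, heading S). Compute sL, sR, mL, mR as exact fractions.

left sensor world pos  = (-3, 6); dL² = 8
right sensor world pos = (-9, 6); dR² = 20
sL = 40/8 = 5
sR = 40/20 = 2
mL = -1/2·sL + -1·sR = -9/2
mR = -1·sL + 1/2·sR = -4

5 2 -9/2 -4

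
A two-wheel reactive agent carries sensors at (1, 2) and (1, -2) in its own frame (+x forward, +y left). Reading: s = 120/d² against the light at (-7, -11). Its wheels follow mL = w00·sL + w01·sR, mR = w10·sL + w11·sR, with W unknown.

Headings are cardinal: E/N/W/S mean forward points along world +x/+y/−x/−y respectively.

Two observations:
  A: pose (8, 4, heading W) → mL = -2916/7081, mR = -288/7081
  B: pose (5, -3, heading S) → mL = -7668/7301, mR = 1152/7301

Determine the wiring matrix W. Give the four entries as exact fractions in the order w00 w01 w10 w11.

-1/2 -1 -1/2 1/2

obs A: pose=(8,4,W) → sL=24/73, sR=24/97, mL=-2916/7081, mR=-288/7081
obs B: pose=(5,-3,S) → sL=24/49, sR=120/149, mL=-7668/7301, mR=1152/7301
sensor matrix S = [[24/73, 24/97], [24/49, 120/149]]; det S = 7423488/51698381
solve [mL_A; mL_B] = S·[w00; w01] and [mR_A; mR_B] = S·[w10; w11]:
  w00 = -1/2, w01 = -1, w10 = -1/2, w11 = 1/2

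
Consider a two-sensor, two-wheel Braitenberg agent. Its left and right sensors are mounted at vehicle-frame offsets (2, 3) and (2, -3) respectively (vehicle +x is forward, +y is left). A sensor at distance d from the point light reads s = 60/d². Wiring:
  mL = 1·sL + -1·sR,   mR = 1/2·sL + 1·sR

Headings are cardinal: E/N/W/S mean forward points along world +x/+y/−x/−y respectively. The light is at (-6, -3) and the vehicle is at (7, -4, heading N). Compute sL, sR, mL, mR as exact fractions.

left sensor world pos  = (4, -2); dL² = 101
right sensor world pos = (10, -2); dR² = 257
sL = 60/101 = 60/101
sR = 60/257 = 60/257
mL = 1·sL + -1·sR = 9360/25957
mR = 1/2·sL + 1·sR = 13770/25957

60/101 60/257 9360/25957 13770/25957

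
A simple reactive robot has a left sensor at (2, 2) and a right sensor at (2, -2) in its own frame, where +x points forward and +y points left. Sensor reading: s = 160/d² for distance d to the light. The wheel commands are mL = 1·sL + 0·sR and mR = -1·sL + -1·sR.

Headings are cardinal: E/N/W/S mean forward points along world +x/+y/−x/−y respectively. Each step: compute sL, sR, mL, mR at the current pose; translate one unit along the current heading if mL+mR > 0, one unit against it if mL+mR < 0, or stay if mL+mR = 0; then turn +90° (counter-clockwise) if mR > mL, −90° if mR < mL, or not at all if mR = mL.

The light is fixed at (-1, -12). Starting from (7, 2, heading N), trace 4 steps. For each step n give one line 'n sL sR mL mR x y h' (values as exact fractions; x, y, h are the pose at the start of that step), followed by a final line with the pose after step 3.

n=0: pose=(7,2,N); sL=40/73, sR=40/89; mL=40/73, mR=-6480/6497; mL+mR=-40/89 → advance -1; mR−mL=-10040/6497 → turn -1·90°
n=1: pose=(7,1,E); sL=32/65, sR=160/221; mL=32/65, mR=-1344/1105; mL+mR=-160/221 → advance -1; mR−mL=-1888/1105 → turn -1·90°
n=2: pose=(6,1,S); sL=80/101, sR=80/73; mL=80/101, mR=-13920/7373; mL+mR=-80/73 → advance -1; mR−mL=-19760/7373 → turn -1·90°
n=3: pose=(6,2,W); sL=160/169, sR=160/281; mL=160/169, mR=-72000/47489; mL+mR=-160/281 → advance -1; mR−mL=-116960/47489 → turn -1·90°

0 40/73 40/89 40/73 -6480/6497 7 2 N
1 32/65 160/221 32/65 -1344/1105 7 1 E
2 80/101 80/73 80/101 -13920/7373 6 1 S
3 160/169 160/281 160/169 -72000/47489 6 2 W
final 7 2 N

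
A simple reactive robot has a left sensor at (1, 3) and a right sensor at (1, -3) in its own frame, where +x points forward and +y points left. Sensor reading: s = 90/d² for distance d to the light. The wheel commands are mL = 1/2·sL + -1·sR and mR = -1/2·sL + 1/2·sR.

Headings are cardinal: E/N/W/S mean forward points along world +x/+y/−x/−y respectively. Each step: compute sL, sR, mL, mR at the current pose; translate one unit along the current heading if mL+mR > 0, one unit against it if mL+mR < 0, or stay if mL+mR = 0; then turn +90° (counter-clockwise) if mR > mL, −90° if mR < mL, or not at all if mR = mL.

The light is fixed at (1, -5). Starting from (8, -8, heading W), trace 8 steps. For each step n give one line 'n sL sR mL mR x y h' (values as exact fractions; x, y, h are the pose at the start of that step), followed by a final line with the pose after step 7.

n=0: pose=(8,-8,W); sL=5/4, sR=5/2; mL=-15/8, mR=5/8; mL+mR=-5/4 → advance -1; mR−mL=5/2 → turn +1·90°
n=1: pose=(9,-8,S); sL=90/137, sR=90/41; mL=-10485/5617, mR=4320/5617; mL+mR=-45/41 → advance -1; mR−mL=14805/5617 → turn +1·90°
n=2: pose=(9,-7,E); sL=45/41, sR=45/53; mL=-1305/4346, mR=-270/2173; mL+mR=-45/106 → advance -1; mR−mL=765/4346 → turn +1·90°
n=3: pose=(8,-7,N); sL=90/17, sR=90/101; mL=3015/1717, mR=-3780/1717; mL+mR=-45/101 → advance -1; mR−mL=-6795/1717 → turn -1·90°
n=4: pose=(8,-8,E); sL=45/32, sR=9/10; mL=-63/320, mR=-81/320; mL+mR=-9/20 → advance -1; mR−mL=-9/160 → turn -1·90°
n=5: pose=(7,-8,S); sL=90/97, sR=18/5; mL=-1521/485, mR=648/485; mL+mR=-9/5 → advance -1; mR−mL=2169/485 → turn +1·90°
n=6: pose=(7,-7,E); sL=9/5, sR=45/37; mL=-117/370, mR=-54/185; mL+mR=-45/74 → advance -1; mR−mL=9/370 → turn +1·90°
n=7: pose=(6,-7,N); sL=18, sR=18/13; mL=99/13, mR=-108/13; mL+mR=-9/13 → advance -1; mR−mL=-207/13 → turn -1·90°

0 5/4 5/2 -15/8 5/8 8 -8 W
1 90/137 90/41 -10485/5617 4320/5617 9 -8 S
2 45/41 45/53 -1305/4346 -270/2173 9 -7 E
3 90/17 90/101 3015/1717 -3780/1717 8 -7 N
4 45/32 9/10 -63/320 -81/320 8 -8 E
5 90/97 18/5 -1521/485 648/485 7 -8 S
6 9/5 45/37 -117/370 -54/185 7 -7 E
7 18 18/13 99/13 -108/13 6 -7 N
final 6 -8 E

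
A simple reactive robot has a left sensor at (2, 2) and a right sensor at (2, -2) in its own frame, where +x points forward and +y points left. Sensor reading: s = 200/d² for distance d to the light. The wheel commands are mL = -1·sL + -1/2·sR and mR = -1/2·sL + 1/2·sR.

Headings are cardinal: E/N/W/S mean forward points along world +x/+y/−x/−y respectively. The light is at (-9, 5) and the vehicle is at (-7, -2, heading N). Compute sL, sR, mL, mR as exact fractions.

left sensor world pos  = (-9, 0); dL² = 25
right sensor world pos = (-5, 0); dR² = 41
sL = 200/25 = 8
sR = 200/41 = 200/41
mL = -1·sL + -1/2·sR = -428/41
mR = -1/2·sL + 1/2·sR = -64/41

8 200/41 -428/41 -64/41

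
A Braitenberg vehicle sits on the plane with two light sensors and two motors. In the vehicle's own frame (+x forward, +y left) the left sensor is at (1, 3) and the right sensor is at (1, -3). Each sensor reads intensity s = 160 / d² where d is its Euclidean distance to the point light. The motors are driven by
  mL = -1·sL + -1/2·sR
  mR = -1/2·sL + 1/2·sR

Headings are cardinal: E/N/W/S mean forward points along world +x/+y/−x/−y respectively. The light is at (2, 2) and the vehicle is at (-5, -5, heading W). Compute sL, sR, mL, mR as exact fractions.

40/41 2 -81/41 21/41

left sensor world pos  = (-6, -8); dL² = 164
right sensor world pos = (-6, -2); dR² = 80
sL = 160/164 = 40/41
sR = 160/80 = 2
mL = -1·sL + -1/2·sR = -81/41
mR = -1/2·sL + 1/2·sR = 21/41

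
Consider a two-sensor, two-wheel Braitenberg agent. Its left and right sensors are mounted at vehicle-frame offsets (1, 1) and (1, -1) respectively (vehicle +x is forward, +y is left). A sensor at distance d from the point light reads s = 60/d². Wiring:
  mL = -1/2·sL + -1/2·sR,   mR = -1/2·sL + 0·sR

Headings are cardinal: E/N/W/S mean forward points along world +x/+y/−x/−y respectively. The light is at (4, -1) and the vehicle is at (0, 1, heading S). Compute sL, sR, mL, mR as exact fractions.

left sensor world pos  = (1, 0); dL² = 10
right sensor world pos = (-1, 0); dR² = 26
sL = 60/10 = 6
sR = 60/26 = 30/13
mL = -1/2·sL + -1/2·sR = -54/13
mR = -1/2·sL + 0·sR = -3

6 30/13 -54/13 -3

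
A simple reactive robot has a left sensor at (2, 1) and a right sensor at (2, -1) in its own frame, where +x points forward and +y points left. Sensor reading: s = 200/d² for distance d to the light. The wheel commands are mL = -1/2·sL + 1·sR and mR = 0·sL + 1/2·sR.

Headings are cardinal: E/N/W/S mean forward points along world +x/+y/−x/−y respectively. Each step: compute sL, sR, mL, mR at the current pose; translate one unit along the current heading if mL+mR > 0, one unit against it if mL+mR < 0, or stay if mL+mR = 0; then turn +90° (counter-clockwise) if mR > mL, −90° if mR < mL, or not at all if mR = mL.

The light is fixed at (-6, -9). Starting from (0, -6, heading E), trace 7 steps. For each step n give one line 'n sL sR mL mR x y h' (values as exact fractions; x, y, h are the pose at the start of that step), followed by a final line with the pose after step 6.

n=0: pose=(0,-6,E); sL=5/2, sR=50/17; mL=115/68, mR=25/17; mL+mR=215/68 → advance +1; mR−mL=-15/68 → turn -1·90°
n=1: pose=(1,-6,S); sL=40/13, sR=200/37; mL=1860/481, mR=100/37; mL+mR=3160/481 → advance +1; mR−mL=-560/481 → turn -1·90°
n=2: pose=(1,-7,W); sL=100/13, sR=100/17; mL=450/221, mR=50/17; mL+mR=1100/221 → advance +1; mR−mL=200/221 → turn +1·90°
n=3: pose=(0,-7,S); sL=200/49, sR=8; mL=292/49, mR=4; mL+mR=488/49 → advance +1; mR−mL=-96/49 → turn -1·90°
n=4: pose=(0,-8,W); sL=25/2, sR=10; mL=15/4, mR=5; mL+mR=35/4 → advance +1; mR−mL=5/4 → turn +1·90°
n=5: pose=(-1,-8,S); sL=200/37, sR=200/17; mL=5700/629, mR=100/17; mL+mR=9400/629 → advance +1; mR−mL=-2000/629 → turn -1·90°
n=6: pose=(-1,-9,W); sL=20, sR=20; mL=10, mR=10; mL+mR=20 → advance +1; mR−mL=0 → turn +0·90°

0 5/2 50/17 115/68 25/17 0 -6 E
1 40/13 200/37 1860/481 100/37 1 -6 S
2 100/13 100/17 450/221 50/17 1 -7 W
3 200/49 8 292/49 4 0 -7 S
4 25/2 10 15/4 5 0 -8 W
5 200/37 200/17 5700/629 100/17 -1 -8 S
6 20 20 10 10 -1 -9 W
final -2 -9 W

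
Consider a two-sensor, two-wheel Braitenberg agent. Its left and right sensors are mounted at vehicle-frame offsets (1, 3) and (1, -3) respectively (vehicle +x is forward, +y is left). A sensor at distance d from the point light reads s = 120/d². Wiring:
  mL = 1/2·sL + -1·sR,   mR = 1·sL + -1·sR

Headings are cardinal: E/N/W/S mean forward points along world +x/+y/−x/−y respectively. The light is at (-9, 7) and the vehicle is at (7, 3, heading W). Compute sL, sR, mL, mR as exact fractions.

60/137 60/113 -4830/15481 -1440/15481

left sensor world pos  = (6, 0); dL² = 274
right sensor world pos = (6, 6); dR² = 226
sL = 120/274 = 60/137
sR = 120/226 = 60/113
mL = 1/2·sL + -1·sR = -4830/15481
mR = 1·sL + -1·sR = -1440/15481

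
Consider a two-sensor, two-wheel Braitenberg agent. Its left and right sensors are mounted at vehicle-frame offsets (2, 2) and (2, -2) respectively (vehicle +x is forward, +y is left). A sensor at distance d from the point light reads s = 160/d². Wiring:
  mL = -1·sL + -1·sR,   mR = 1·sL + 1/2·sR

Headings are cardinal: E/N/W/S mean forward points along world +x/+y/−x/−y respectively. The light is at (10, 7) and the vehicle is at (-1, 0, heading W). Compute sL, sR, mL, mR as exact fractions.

16/25 80/97 -3552/2425 2552/2425

left sensor world pos  = (-3, -2); dL² = 250
right sensor world pos = (-3, 2); dR² = 194
sL = 160/250 = 16/25
sR = 160/194 = 80/97
mL = -1·sL + -1·sR = -3552/2425
mR = 1·sL + 1/2·sR = 2552/2425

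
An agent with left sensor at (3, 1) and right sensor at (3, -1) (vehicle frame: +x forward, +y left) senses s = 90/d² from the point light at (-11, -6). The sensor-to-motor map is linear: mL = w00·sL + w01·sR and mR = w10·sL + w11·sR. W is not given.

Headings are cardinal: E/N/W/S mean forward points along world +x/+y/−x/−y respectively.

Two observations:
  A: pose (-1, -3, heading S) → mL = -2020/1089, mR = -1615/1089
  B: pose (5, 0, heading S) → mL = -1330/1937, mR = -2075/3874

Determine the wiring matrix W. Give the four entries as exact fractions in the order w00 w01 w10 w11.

obs A: pose=(-1,-3,S) → sL=90/121, sR=10/9, mL=-2020/1089, mR=-1615/1089
obs B: pose=(5,0,S) → sL=45/149, sR=5/13, mL=-1330/1937, mR=-2075/3874
sensor matrix S = [[90/121, 10/9], [45/149, 5/13]]; det S = -11600/234377
solve [mL_A; mL_B] = S·[w00; w01] and [mR_A; mR_B] = S·[w10; w11]:
  w00 = -1, w01 = -1, w10 = -1/2, w11 = -1

-1 -1 -1/2 -1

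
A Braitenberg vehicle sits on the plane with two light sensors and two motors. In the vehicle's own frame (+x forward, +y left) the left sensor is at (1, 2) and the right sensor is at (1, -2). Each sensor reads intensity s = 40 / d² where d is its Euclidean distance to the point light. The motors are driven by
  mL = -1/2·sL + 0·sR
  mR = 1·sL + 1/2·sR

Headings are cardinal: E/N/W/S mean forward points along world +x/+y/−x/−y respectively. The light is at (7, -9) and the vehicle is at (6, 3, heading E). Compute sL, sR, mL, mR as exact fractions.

left sensor world pos  = (7, 5); dL² = 196
right sensor world pos = (7, 1); dR² = 100
sL = 40/196 = 10/49
sR = 40/100 = 2/5
mL = -1/2·sL + 0·sR = -5/49
mR = 1·sL + 1/2·sR = 99/245

10/49 2/5 -5/49 99/245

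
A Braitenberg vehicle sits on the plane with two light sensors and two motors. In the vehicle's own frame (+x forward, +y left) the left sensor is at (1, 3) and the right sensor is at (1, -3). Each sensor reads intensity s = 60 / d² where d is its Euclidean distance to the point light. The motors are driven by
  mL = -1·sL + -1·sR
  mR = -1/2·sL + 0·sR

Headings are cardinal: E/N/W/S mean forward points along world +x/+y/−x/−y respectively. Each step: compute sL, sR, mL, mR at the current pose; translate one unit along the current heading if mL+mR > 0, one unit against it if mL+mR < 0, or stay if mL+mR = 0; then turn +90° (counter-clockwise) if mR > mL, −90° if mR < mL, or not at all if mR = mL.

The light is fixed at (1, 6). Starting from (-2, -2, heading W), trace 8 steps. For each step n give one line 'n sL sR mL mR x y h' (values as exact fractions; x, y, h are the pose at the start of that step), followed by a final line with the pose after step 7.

n=0: pose=(-2,-2,W); sL=60/137, sR=60/41; mL=-10680/5617, mR=-30/137; mL+mR=-11910/5617 → advance -1; mR−mL=9450/5617 → turn +1·90°
n=1: pose=(-1,-2,S); sL=30/41, sR=30/53; mL=-2820/2173, mR=-15/41; mL+mR=-3615/2173 → advance -1; mR−mL=2025/2173 → turn +1·90°
n=2: pose=(-1,-1,E); sL=60/17, sR=60/101; mL=-7080/1717, mR=-30/17; mL+mR=-10110/1717 → advance -1; mR−mL=4050/1717 → turn +1·90°
n=3: pose=(-2,-1,N); sL=5/6, sR=5/3; mL=-5/2, mR=-5/12; mL+mR=-35/12 → advance -1; mR−mL=25/12 → turn +1·90°
n=4: pose=(-2,-2,W); sL=60/137, sR=60/41; mL=-10680/5617, mR=-30/137; mL+mR=-11910/5617 → advance -1; mR−mL=9450/5617 → turn +1·90°
n=5: pose=(-1,-2,S); sL=30/41, sR=30/53; mL=-2820/2173, mR=-15/41; mL+mR=-3615/2173 → advance -1; mR−mL=2025/2173 → turn +1·90°
n=6: pose=(-1,-1,E); sL=60/17, sR=60/101; mL=-7080/1717, mR=-30/17; mL+mR=-10110/1717 → advance -1; mR−mL=4050/1717 → turn +1·90°
n=7: pose=(-2,-1,N); sL=5/6, sR=5/3; mL=-5/2, mR=-5/12; mL+mR=-35/12 → advance -1; mR−mL=25/12 → turn +1·90°

0 60/137 60/41 -10680/5617 -30/137 -2 -2 W
1 30/41 30/53 -2820/2173 -15/41 -1 -2 S
2 60/17 60/101 -7080/1717 -30/17 -1 -1 E
3 5/6 5/3 -5/2 -5/12 -2 -1 N
4 60/137 60/41 -10680/5617 -30/137 -2 -2 W
5 30/41 30/53 -2820/2173 -15/41 -1 -2 S
6 60/17 60/101 -7080/1717 -30/17 -1 -1 E
7 5/6 5/3 -5/2 -5/12 -2 -1 N
final -2 -2 W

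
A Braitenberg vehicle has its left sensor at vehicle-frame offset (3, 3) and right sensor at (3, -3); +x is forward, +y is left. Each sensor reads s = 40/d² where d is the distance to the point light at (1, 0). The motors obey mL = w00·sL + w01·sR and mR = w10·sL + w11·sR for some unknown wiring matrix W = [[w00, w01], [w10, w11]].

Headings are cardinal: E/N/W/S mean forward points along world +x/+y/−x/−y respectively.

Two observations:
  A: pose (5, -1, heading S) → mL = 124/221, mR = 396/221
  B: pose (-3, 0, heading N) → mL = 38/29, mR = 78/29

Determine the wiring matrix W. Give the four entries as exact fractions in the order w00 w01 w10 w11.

-1 1/2 1 1/2

obs A: pose=(5,-1,S) → sL=8/13, sR=40/17, mL=124/221, mR=396/221
obs B: pose=(-3,0,N) → sL=20/29, sR=4, mL=38/29, mR=78/29
sensor matrix S = [[8/13, 40/17], [20/29, 4]]; det S = 5376/6409
solve [mL_A; mL_B] = S·[w00; w01] and [mR_A; mR_B] = S·[w10; w11]:
  w00 = -1, w01 = 1/2, w10 = 1, w11 = 1/2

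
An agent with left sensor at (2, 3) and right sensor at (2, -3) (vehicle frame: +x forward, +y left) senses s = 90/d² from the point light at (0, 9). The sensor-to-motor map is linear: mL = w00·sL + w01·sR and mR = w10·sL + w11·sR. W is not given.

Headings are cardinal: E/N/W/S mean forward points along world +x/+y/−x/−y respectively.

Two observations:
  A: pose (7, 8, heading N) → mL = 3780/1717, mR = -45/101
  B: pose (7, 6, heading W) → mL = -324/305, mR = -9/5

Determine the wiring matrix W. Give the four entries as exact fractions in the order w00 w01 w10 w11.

1/2 -1/2 0 -1/2

obs A: pose=(7,8,N) → sL=90/17, sR=90/101, mL=3780/1717, mR=-45/101
obs B: pose=(7,6,W) → sL=90/61, sR=18/5, mL=-324/305, mR=-9/5
sensor matrix S = [[90/17, 90/101], [90/61, 18/5]]; det S = 1858464/104737
solve [mL_A; mL_B] = S·[w00; w01] and [mR_A; mR_B] = S·[w10; w11]:
  w00 = 1/2, w01 = -1/2, w10 = 0, w11 = -1/2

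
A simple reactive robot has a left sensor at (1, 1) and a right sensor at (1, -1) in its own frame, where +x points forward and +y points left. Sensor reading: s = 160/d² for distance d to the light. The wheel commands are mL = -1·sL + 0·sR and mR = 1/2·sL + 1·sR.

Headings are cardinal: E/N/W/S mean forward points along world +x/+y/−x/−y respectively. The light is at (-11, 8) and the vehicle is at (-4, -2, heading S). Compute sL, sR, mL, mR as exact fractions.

left sensor world pos  = (-3, -3); dL² = 185
right sensor world pos = (-5, -3); dR² = 157
sL = 160/185 = 32/37
sR = 160/157 = 160/157
mL = -1·sL + 0·sR = -32/37
mR = 1/2·sL + 1·sR = 8432/5809

32/37 160/157 -32/37 8432/5809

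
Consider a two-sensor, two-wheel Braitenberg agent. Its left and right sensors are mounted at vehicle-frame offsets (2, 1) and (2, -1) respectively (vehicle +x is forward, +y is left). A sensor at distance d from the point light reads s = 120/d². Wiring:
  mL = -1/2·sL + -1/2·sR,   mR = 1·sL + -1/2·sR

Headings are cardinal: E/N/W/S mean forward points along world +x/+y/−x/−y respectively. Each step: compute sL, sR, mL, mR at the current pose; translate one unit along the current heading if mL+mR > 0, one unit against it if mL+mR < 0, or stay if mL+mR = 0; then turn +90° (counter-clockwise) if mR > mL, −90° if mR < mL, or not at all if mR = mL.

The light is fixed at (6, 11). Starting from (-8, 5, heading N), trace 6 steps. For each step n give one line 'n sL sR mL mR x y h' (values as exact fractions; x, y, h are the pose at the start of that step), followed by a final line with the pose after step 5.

n=0: pose=(-8,5,N); sL=120/241, sR=24/37; mL=-5112/8917, mR=1548/8917; mL+mR=-3564/8917 → advance -1; mR−mL=180/241 → turn +1·90°
n=1: pose=(-8,4,W); sL=3/8, sR=30/73; mL=-459/1168, mR=99/584; mL+mR=-261/1168 → advance -1; mR−mL=9/16 → turn +1·90°
n=2: pose=(-7,4,S); sL=8/15, sR=120/277; mL=-2008/4155, mR=1316/4155; mL+mR=-692/4155 → advance -1; mR−mL=4/5 → turn +1·90°
n=3: pose=(-7,5,E); sL=60/73, sR=12/17; mL=-948/1241, mR=582/1241; mL+mR=-366/1241 → advance -1; mR−mL=90/73 → turn +1·90°
n=4: pose=(-8,5,N); sL=120/241, sR=24/37; mL=-5112/8917, mR=1548/8917; mL+mR=-3564/8917 → advance -1; mR−mL=180/241 → turn +1·90°
n=5: pose=(-8,4,W); sL=3/8, sR=30/73; mL=-459/1168, mR=99/584; mL+mR=-261/1168 → advance -1; mR−mL=9/16 → turn +1·90°

0 120/241 24/37 -5112/8917 1548/8917 -8 5 N
1 3/8 30/73 -459/1168 99/584 -8 4 W
2 8/15 120/277 -2008/4155 1316/4155 -7 4 S
3 60/73 12/17 -948/1241 582/1241 -7 5 E
4 120/241 24/37 -5112/8917 1548/8917 -8 5 N
5 3/8 30/73 -459/1168 99/584 -8 4 W
final -7 4 S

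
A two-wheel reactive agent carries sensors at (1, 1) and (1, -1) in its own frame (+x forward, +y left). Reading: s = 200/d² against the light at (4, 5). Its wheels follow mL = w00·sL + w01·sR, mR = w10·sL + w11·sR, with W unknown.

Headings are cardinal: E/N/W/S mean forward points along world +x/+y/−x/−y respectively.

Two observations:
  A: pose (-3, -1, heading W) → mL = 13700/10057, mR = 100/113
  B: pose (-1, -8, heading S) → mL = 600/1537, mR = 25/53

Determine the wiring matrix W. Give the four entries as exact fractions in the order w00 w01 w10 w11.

obs A: pose=(-3,-1,W) → sL=200/113, sR=200/89, mL=13700/10057, mR=100/113
obs B: pose=(-1,-8,S) → sL=50/53, sR=25/29, mL=600/1537, mR=25/53
sensor matrix S = [[200/113, 200/89], [50/53, 25/29]]; det S = -9185000/15457609
solve [mL_A; mL_B] = S·[w00; w01] and [mR_A; mR_B] = S·[w10; w11]:
  w00 = -1/2, w01 = 1, w10 = 1/2, w11 = 0

-1/2 1 1/2 0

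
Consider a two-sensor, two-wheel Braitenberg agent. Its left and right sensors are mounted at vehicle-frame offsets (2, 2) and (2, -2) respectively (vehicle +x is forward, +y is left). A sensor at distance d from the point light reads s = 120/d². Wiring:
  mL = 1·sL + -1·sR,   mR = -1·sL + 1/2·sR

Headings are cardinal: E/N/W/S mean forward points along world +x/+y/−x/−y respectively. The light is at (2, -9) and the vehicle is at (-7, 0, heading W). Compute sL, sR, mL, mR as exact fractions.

12/17 60/121 432/2057 -942/2057

left sensor world pos  = (-9, -2); dL² = 170
right sensor world pos = (-9, 2); dR² = 242
sL = 120/170 = 12/17
sR = 120/242 = 60/121
mL = 1·sL + -1·sR = 432/2057
mR = -1·sL + 1/2·sR = -942/2057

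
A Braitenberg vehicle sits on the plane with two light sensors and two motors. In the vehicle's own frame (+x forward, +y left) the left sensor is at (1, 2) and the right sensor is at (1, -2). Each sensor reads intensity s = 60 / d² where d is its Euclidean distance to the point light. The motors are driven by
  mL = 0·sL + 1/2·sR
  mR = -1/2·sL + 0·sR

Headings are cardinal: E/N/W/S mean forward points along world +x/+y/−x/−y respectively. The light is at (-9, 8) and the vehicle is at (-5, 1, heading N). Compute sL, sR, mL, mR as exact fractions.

3/2 5/6 5/12 -3/4

left sensor world pos  = (-7, 2); dL² = 40
right sensor world pos = (-3, 2); dR² = 72
sL = 60/40 = 3/2
sR = 60/72 = 5/6
mL = 0·sL + 1/2·sR = 5/12
mR = -1/2·sL + 0·sR = -3/4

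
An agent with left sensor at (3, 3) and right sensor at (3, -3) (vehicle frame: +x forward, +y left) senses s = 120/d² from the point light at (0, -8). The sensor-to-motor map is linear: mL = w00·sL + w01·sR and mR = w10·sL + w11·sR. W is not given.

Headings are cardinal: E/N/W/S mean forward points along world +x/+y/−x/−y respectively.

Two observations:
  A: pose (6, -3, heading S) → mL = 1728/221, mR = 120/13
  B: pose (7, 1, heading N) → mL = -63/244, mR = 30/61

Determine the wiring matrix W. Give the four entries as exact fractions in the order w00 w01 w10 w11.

obs A: pose=(6,-3,S) → sL=24/17, sR=120/13, mL=1728/221, mR=120/13
obs B: pose=(7,1,N) → sL=3/4, sR=30/61, mL=-63/244, mR=30/61
sensor matrix S = [[24/17, 120/13], [3/4, 30/61]]; det S = -83970/13481
solve [mL_A; mL_B] = S·[w00; w01] and [mR_A; mR_B] = S·[w10; w11]:
  w00 = -1, w01 = 1, w10 = 0, w11 = 1

-1 1 0 1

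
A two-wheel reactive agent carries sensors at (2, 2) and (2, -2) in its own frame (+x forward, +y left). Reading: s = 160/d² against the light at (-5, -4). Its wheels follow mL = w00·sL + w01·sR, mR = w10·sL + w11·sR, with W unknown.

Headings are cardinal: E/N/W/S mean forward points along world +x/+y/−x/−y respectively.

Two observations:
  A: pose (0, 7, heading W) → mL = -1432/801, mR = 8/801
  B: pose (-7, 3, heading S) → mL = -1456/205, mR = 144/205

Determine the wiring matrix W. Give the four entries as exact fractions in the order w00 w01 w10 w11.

obs A: pose=(0,7,W) → sL=16/9, sR=80/89, mL=-1432/801, mR=8/801
obs B: pose=(-7,3,S) → sL=32/5, sR=160/41, mL=-1456/205, mR=144/205
sensor matrix S = [[16/9, 80/89], [32/5, 160/41]]; det S = 38912/32841
solve [mL_A; mL_B] = S·[w00; w01] and [mR_A; mR_B] = S·[w10; w11]:
  w00 = -1/2, w01 = -1, w10 = -1/2, w11 = 1

-1/2 -1 -1/2 1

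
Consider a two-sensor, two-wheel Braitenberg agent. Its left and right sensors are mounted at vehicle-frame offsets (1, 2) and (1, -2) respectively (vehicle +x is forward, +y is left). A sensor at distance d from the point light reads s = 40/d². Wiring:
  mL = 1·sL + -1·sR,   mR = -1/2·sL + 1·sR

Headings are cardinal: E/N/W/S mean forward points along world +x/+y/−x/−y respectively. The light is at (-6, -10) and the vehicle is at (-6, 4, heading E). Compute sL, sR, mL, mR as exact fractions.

left sensor world pos  = (-5, 6); dL² = 257
right sensor world pos = (-5, 2); dR² = 145
sL = 40/257 = 40/257
sR = 40/145 = 8/29
mL = 1·sL + -1·sR = -896/7453
mR = -1/2·sL + 1·sR = 1476/7453

40/257 8/29 -896/7453 1476/7453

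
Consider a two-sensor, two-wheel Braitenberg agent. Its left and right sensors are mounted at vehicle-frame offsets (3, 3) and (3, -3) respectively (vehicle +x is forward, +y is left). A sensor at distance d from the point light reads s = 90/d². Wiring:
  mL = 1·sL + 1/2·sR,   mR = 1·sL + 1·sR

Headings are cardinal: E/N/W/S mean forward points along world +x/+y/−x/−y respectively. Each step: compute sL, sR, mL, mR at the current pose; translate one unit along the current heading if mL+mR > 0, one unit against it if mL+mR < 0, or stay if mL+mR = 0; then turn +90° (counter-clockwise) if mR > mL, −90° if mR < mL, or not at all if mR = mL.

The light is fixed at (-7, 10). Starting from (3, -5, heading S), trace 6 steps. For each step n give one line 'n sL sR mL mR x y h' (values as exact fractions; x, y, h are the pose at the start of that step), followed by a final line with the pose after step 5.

0 90/493 90/373 55755/183889 77940/183889 3 -5 S
1 45/169 9/53 6291/17914 3906/8957 3 -6 E
2 90/233 18/73 8667/17009 10764/17009 4 -6 N
3 45/194 45/104 9045/20176 6705/10088 4 -5 W
4 90/493 90/373 55755/183889 77940/183889 3 -5 S
5 45/169 9/53 6291/17914 3906/8957 3 -6 E
final 4 -6 N

n=0: pose=(3,-5,S); sL=90/493, sR=90/373; mL=55755/183889, mR=77940/183889; mL+mR=133695/183889 → advance +1; mR−mL=45/373 → turn +1·90°
n=1: pose=(3,-6,E); sL=45/169, sR=9/53; mL=6291/17914, mR=3906/8957; mL+mR=14103/17914 → advance +1; mR−mL=9/106 → turn +1·90°
n=2: pose=(4,-6,N); sL=90/233, sR=18/73; mL=8667/17009, mR=10764/17009; mL+mR=19431/17009 → advance +1; mR−mL=9/73 → turn +1·90°
n=3: pose=(4,-5,W); sL=45/194, sR=45/104; mL=9045/20176, mR=6705/10088; mL+mR=22455/20176 → advance +1; mR−mL=45/208 → turn +1·90°
n=4: pose=(3,-5,S); sL=90/493, sR=90/373; mL=55755/183889, mR=77940/183889; mL+mR=133695/183889 → advance +1; mR−mL=45/373 → turn +1·90°
n=5: pose=(3,-6,E); sL=45/169, sR=9/53; mL=6291/17914, mR=3906/8957; mL+mR=14103/17914 → advance +1; mR−mL=9/106 → turn +1·90°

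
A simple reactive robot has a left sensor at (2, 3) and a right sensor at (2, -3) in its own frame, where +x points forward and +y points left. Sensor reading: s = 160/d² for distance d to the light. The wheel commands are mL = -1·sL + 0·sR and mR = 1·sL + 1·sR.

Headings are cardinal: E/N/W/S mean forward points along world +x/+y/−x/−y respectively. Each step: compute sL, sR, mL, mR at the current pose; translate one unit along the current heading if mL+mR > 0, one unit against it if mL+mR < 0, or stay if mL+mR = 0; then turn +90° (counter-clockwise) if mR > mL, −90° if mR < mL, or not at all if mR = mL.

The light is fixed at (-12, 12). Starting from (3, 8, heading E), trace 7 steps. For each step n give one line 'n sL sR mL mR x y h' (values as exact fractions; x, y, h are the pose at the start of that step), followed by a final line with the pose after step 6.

n=0: pose=(3,8,E); sL=16/29, sR=80/169; mL=-16/29, mR=5024/4901; mL+mR=80/169 → advance +1; mR−mL=7728/4901 → turn +1·90°
n=1: pose=(4,8,N); sL=160/173, sR=32/73; mL=-160/173, mR=17216/12629; mL+mR=32/73 → advance +1; mR−mL=28896/12629 → turn +1·90°
n=2: pose=(4,9,W); sL=20/29, sR=40/49; mL=-20/29, mR=2140/1421; mL+mR=40/49 → advance +1; mR−mL=3120/1421 → turn +1·90°
n=3: pose=(3,9,S); sL=160/349, sR=160/169; mL=-160/349, mR=82880/58981; mL+mR=160/169 → advance +1; mR−mL=109920/58981 → turn +1·90°
n=4: pose=(3,8,E); sL=16/29, sR=80/169; mL=-16/29, mR=5024/4901; mL+mR=80/169 → advance +1; mR−mL=7728/4901 → turn +1·90°
n=5: pose=(4,8,N); sL=160/173, sR=32/73; mL=-160/173, mR=17216/12629; mL+mR=32/73 → advance +1; mR−mL=28896/12629 → turn +1·90°
n=6: pose=(4,9,W); sL=20/29, sR=40/49; mL=-20/29, mR=2140/1421; mL+mR=40/49 → advance +1; mR−mL=3120/1421 → turn +1·90°

0 16/29 80/169 -16/29 5024/4901 3 8 E
1 160/173 32/73 -160/173 17216/12629 4 8 N
2 20/29 40/49 -20/29 2140/1421 4 9 W
3 160/349 160/169 -160/349 82880/58981 3 9 S
4 16/29 80/169 -16/29 5024/4901 3 8 E
5 160/173 32/73 -160/173 17216/12629 4 8 N
6 20/29 40/49 -20/29 2140/1421 4 9 W
final 3 9 S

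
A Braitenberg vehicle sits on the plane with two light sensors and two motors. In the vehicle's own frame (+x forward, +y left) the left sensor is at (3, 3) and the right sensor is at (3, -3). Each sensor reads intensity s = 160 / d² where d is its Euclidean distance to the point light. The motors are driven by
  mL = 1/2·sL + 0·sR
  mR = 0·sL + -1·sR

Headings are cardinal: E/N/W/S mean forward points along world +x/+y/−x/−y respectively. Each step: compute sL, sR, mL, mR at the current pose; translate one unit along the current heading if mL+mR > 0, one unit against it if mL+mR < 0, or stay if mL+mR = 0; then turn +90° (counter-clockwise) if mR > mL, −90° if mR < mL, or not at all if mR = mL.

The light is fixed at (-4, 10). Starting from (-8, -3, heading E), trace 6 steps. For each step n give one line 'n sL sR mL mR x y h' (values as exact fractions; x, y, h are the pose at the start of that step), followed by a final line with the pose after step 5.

n=0: pose=(-8,-3,E); sL=160/101, sR=160/257; mL=80/101, mR=-160/257; mL+mR=4400/25957 → advance +1; mR−mL=-36720/25957 → turn -1·90°
n=1: pose=(-7,-3,S); sL=5/8, sR=40/73; mL=5/16, mR=-40/73; mL+mR=-275/1168 → advance -1; mR−mL=-1005/1168 → turn -1·90°
n=2: pose=(-7,-2,W); sL=160/261, sR=160/117; mL=80/261, mR=-160/117; mL+mR=-400/377 → advance -1; mR−mL=-5680/3393 → turn -1·90°
n=3: pose=(-6,-2,N); sL=80/53, sR=80/41; mL=40/53, mR=-80/41; mL+mR=-2600/2173 → advance -1; mR−mL=-5880/2173 → turn -1·90°
n=4: pose=(-6,-3,E); sL=160/101, sR=160/257; mL=80/101, mR=-160/257; mL+mR=4400/25957 → advance +1; mR−mL=-36720/25957 → turn -1·90°
n=5: pose=(-5,-3,S); sL=8/13, sR=10/17; mL=4/13, mR=-10/17; mL+mR=-62/221 → advance -1; mR−mL=-198/221 → turn -1·90°

0 160/101 160/257 80/101 -160/257 -8 -3 E
1 5/8 40/73 5/16 -40/73 -7 -3 S
2 160/261 160/117 80/261 -160/117 -7 -2 W
3 80/53 80/41 40/53 -80/41 -6 -2 N
4 160/101 160/257 80/101 -160/257 -6 -3 E
5 8/13 10/17 4/13 -10/17 -5 -3 S
final -5 -2 W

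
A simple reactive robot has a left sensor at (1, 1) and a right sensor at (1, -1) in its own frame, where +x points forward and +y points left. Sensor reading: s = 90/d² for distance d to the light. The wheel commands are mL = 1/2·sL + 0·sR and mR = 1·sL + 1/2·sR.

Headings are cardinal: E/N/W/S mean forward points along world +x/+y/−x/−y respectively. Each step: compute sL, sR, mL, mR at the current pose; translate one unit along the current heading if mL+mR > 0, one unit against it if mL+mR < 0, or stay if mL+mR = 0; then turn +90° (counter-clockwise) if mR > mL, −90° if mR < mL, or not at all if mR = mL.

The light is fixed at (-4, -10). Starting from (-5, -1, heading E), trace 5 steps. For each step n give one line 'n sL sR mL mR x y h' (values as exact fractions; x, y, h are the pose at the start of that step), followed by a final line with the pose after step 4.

0 9/10 45/32 9/20 513/320 -5 -1 E
1 90/101 90/101 45/101 135/101 -4 -1 N
2 45/41 45/61 45/82 7335/5002 -4 0 W
3 10/9 18/17 5/9 251/153 -5 0 S
4 9/10 45/32 9/20 513/320 -5 -1 E
final -4 -1 N

n=0: pose=(-5,-1,E); sL=9/10, sR=45/32; mL=9/20, mR=513/320; mL+mR=657/320 → advance +1; mR−mL=369/320 → turn +1·90°
n=1: pose=(-4,-1,N); sL=90/101, sR=90/101; mL=45/101, mR=135/101; mL+mR=180/101 → advance +1; mR−mL=90/101 → turn +1·90°
n=2: pose=(-4,0,W); sL=45/41, sR=45/61; mL=45/82, mR=7335/5002; mL+mR=5040/2501 → advance +1; mR−mL=2295/2501 → turn +1·90°
n=3: pose=(-5,0,S); sL=10/9, sR=18/17; mL=5/9, mR=251/153; mL+mR=112/51 → advance +1; mR−mL=166/153 → turn +1·90°
n=4: pose=(-5,-1,E); sL=9/10, sR=45/32; mL=9/20, mR=513/320; mL+mR=657/320 → advance +1; mR−mL=369/320 → turn +1·90°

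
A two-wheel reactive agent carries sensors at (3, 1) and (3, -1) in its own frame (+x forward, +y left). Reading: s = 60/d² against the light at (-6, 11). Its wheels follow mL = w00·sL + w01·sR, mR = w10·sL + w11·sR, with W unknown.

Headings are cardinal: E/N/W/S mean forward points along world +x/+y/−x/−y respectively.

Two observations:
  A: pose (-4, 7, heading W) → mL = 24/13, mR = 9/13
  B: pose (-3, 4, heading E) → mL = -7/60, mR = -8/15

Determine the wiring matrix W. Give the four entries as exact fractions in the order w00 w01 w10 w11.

-1/2 1/2 -1 1/2

obs A: pose=(-4,7,W) → sL=30/13, sR=6, mL=24/13, mR=9/13
obs B: pose=(-3,4,E) → sL=5/6, sR=3/5, mL=-7/60, mR=-8/15
sensor matrix S = [[30/13, 6], [5/6, 3/5]]; det S = -47/13
solve [mL_A; mL_B] = S·[w00; w01] and [mR_A; mR_B] = S·[w10; w11]:
  w00 = -1/2, w01 = 1/2, w10 = -1, w11 = 1/2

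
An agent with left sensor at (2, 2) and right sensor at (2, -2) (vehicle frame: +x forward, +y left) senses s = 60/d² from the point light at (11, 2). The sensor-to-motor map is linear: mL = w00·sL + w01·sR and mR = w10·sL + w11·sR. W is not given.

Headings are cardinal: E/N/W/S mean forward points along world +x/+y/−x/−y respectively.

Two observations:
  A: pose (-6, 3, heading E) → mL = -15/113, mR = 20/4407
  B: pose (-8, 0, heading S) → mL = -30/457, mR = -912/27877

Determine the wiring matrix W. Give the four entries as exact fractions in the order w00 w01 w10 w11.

0 -1/2 -1/2 1/2

obs A: pose=(-6,3,E) → sL=10/39, sR=30/113, mL=-15/113, mR=20/4407
obs B: pose=(-8,0,S) → sL=12/61, sR=60/457, mL=-30/457, mR=-912/27877
sensor matrix S = [[10/39, 30/113], [12/61, 60/457]]; det S = -760160/40951313
solve [mL_A; mL_B] = S·[w00; w01] and [mR_A; mR_B] = S·[w10; w11]:
  w00 = 0, w01 = -1/2, w10 = -1/2, w11 = 1/2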